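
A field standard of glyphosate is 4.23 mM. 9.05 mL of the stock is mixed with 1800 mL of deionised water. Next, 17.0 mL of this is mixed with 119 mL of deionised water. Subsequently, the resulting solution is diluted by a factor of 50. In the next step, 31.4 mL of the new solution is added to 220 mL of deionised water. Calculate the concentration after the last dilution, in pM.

6610 pM

Overall dilution factor = 199.9 × 8 × 50 × 8.006 = 6.40 × 10⁵.
4.23 mM / 6.40 × 10⁵ = 6.61 × 10⁻⁶ mM = 6610 pM.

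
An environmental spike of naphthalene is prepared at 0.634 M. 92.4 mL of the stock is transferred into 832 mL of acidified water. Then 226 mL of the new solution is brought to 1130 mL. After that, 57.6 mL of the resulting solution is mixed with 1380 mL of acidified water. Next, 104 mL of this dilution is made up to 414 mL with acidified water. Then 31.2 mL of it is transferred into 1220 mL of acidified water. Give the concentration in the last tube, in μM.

Overall dilution factor = 10.00 × 5 × 24.96 × 3.981 × 40.10 = 1.99 × 10⁵.
0.634 M / 1.99 × 10⁵ = 3.18 × 10⁻⁶ M = 3.18 μM.

3.18 μM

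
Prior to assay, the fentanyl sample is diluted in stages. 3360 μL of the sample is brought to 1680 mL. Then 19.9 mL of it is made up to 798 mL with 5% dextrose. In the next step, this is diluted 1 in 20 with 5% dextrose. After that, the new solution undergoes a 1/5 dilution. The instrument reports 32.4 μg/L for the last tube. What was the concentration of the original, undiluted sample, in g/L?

65.0 g/L

Overall dilution factor = 500 × 40.10 × 20 × 5 = 2.01 × 10⁶.
Original = 32.4 μg/L × 2.01 × 10⁶ = 6.50 × 10⁷ μg/L = 65.0 g/L.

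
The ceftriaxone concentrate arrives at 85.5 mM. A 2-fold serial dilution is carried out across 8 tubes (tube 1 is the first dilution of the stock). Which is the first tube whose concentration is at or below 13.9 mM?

tube 3

Tube n has concentration 85.5 mM / 2ⁿ.
Need 2ⁿ ≥ 85.5 mM / 13.9 mM = 6.15, so n ≥ 2.62.
First such tube: n = 3.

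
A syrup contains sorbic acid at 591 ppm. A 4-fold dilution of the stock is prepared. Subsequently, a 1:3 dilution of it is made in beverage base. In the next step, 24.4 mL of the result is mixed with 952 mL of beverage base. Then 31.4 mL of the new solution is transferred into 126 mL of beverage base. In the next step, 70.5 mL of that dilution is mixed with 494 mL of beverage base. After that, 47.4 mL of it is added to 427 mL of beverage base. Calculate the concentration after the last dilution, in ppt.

3060 ppt

Overall dilution factor = 4 × 3 × 40.02 × 5.013 × 8.007 × 10.01 = 1.93 × 10⁵.
591 ppm / 1.93 × 10⁵ = 3.06 × 10⁻³ ppm = 3060 ppt.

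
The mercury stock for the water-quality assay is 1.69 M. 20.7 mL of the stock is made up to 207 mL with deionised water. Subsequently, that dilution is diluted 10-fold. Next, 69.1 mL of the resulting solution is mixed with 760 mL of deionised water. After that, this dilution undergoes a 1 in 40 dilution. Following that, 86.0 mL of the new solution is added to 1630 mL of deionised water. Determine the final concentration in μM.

Overall dilution factor = 10 × 10 × 12.00 × 40 × 19.95 = 9.58 × 10⁵.
1.69 M / 9.58 × 10⁵ = 1.76 × 10⁻⁶ M = 1.76 μM.

1.76 μM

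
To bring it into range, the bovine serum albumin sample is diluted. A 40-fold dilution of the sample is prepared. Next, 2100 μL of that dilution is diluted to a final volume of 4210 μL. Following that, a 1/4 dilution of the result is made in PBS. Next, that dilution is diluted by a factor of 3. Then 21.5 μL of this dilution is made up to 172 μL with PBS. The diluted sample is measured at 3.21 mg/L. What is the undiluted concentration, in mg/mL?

Overall dilution factor = 40 × 2.005 × 4 × 3 × 8 = 7698.
Original = 3.21 mg/L × 7698 = 2.47 × 10⁴ mg/L = 24.7 mg/mL.

24.7 mg/mL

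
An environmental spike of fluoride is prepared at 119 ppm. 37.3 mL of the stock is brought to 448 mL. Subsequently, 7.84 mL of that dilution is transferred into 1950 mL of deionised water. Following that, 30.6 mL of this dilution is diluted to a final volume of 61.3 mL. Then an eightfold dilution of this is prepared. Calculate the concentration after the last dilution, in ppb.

Overall dilution factor = 12.01 × 249.7 × 2.003 × 8 = 4.81 × 10⁴.
119 ppm / 4.81 × 10⁴ = 2.48 × 10⁻³ ppm = 2.48 ppb.

2.48 ppb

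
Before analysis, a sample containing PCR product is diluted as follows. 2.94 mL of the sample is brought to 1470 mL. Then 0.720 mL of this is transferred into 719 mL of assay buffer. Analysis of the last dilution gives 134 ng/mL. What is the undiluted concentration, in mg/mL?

67.0 mg/mL

Overall dilution factor = 500 × 999.6 = 5.00 × 10⁵.
Original = 134 ng/mL × 5.00 × 10⁵ = 6.70 × 10⁷ ng/mL = 67.0 mg/mL.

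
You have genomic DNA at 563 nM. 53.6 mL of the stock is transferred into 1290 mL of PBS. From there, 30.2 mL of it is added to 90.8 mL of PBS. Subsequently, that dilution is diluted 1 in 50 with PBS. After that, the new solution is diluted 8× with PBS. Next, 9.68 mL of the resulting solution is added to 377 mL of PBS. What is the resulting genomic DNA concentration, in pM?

Overall dilution factor = 25.07 × 4.007 × 50 × 8 × 39.95 = 1.60 × 10⁶.
563 nM / 1.60 × 10⁶ = 3.51 × 10⁻⁴ nM = 0.351 pM.

0.351 pM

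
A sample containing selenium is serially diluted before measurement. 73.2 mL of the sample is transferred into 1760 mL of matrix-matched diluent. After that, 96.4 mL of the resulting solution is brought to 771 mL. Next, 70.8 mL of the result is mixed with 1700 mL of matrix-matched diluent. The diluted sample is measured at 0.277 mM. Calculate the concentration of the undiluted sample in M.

Overall dilution factor = 25.04 × 7.998 × 25.01 = 5010.
Original = 0.277 mM × 5010 = 1388 mM = 1.39 M.

1.39 M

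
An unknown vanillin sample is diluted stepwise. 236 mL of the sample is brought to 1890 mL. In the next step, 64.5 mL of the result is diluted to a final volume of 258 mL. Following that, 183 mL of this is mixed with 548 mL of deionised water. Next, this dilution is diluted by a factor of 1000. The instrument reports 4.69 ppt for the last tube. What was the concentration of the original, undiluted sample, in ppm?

0.600 ppm

Overall dilution factor = 8.008 × 4 × 3.995 × 1000 = 1.28 × 10⁵.
Original = 4.69 ppt × 1.28 × 10⁵ = 6.00 × 10⁵ ppt = 0.600 ppm.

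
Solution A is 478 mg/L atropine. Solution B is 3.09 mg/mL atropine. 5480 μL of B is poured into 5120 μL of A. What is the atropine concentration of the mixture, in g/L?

1.83 g/L

C_B = 3.09 mg/mL = 3090 mg/L.
C_mix = (C_A·V_A + C_B·V_B)/(V_A + V_B) = (478×5120 + 3090×5480) / 10600 = 1828 mg/L = 1.83 g/L.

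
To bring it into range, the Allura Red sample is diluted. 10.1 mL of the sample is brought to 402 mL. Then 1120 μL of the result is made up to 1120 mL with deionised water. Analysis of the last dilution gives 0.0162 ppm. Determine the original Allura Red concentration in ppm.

645 ppm

Overall dilution factor = 39.80 × 1000 = 3.98 × 10⁴.
Original = 0.0162 ppm × 3.98 × 10⁴ = 645 ppm.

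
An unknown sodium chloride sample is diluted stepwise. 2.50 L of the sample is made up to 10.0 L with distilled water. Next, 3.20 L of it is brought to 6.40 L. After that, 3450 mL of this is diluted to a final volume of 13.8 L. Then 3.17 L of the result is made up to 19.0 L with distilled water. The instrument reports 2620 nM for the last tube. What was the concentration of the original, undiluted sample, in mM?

0.503 mM

Overall dilution factor = 4 × 2 × 4 × 5.994 = 192.
Original = 2620 nM × 192 = 5.03 × 10⁵ nM = 0.503 mM.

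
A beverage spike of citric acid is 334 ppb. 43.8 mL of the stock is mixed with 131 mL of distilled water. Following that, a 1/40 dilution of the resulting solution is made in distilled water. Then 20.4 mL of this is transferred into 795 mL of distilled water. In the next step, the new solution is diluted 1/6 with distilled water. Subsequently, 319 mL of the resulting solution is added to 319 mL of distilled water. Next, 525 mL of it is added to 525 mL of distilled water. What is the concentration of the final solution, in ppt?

Overall dilution factor = 3.991 × 40 × 39.97 × 6 × 2 × 2 = 1.53 × 10⁵.
334 ppb / 1.53 × 10⁵ = 2.18 × 10⁻³ ppb = 2.18 ppt.

2.18 ppt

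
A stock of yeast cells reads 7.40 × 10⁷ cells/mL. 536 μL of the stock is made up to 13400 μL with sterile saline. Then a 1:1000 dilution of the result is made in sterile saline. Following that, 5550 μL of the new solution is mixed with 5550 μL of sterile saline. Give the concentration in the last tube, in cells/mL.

1480 cells/mL

Overall dilution factor = 25 × 1000 × 2 = 5.00 × 10⁴.
7.40 × 10⁷ cells/mL / 5.00 × 10⁴ = 1480 cells/mL.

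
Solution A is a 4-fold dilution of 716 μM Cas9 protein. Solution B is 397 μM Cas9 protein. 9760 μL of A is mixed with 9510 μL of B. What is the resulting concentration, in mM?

C_A = 716 μM / 4 = 179 μM.
C_mix = (C_A·V_A + C_B·V_B)/(V_A + V_B) = (179×9760 + 397×9510) / 19270 = 287 μM = 0.287 mM.

0.287 mM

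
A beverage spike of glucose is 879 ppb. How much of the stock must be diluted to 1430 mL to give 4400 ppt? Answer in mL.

4400 ppt = 4.40 ppb.
V₁ = C₂V₂/C₁ = 4.40 × 1430 / 879 = 7.16 mL.

7.16 mL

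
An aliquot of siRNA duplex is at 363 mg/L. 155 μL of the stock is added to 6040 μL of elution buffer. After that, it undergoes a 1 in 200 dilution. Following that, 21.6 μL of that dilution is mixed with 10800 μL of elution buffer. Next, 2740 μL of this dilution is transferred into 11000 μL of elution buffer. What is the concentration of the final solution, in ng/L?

Overall dilution factor = 39.97 × 200 × 501 × 5.015 = 2.01 × 10⁷.
363 mg/L / 2.01 × 10⁷ = 1.81 × 10⁻⁵ mg/L = 18.1 ng/L.

18.1 ng/L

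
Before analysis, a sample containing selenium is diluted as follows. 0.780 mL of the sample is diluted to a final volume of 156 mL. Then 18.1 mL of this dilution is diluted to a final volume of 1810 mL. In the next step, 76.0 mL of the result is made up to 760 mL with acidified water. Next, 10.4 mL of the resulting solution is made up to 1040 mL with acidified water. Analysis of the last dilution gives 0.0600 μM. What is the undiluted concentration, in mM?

Overall dilution factor = 200 × 100 × 10 × 100 = 2.00 × 10⁷.
Original = 0.0600 μM × 2.00 × 10⁷ = 1.20 × 10⁶ μM = 1200 mM.

1200 mM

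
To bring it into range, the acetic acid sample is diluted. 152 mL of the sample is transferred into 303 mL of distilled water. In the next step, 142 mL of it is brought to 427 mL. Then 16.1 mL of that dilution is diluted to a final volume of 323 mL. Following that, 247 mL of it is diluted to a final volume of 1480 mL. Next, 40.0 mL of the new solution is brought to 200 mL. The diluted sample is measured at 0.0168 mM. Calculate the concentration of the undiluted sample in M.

Overall dilution factor = 2.993 × 3.007 × 20.06 × 5.992 × 5 = 5410.
Original = 0.0168 mM × 5410 = 90.9 mM = 0.0909 M.

0.0909 M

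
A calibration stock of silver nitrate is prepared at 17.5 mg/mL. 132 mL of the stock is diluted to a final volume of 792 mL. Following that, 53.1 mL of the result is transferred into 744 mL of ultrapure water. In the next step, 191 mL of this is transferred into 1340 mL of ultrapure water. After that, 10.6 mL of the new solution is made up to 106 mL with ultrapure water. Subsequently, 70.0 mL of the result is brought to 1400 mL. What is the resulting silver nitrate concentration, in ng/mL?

Overall dilution factor = 6 × 15.01 × 8.016 × 10 × 20 = 1.44 × 10⁵.
17.5 mg/mL / 1.44 × 10⁵ = 1.21 × 10⁻⁴ mg/mL = 121 ng/mL.

121 ng/mL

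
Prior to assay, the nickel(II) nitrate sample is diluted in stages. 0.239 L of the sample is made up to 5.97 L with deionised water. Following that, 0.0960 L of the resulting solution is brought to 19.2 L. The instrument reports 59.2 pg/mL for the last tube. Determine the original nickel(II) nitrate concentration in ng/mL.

296 ng/mL

Overall dilution factor = 24.98 × 200 = 4996.
Original = 59.2 pg/mL × 4996 = 2.96 × 10⁵ pg/mL = 296 ng/mL.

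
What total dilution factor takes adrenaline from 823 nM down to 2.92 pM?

Factor = C₀/C_target = 823 nM / 2.92 pM = 2.82 × 10⁵.

2.82 × 10⁵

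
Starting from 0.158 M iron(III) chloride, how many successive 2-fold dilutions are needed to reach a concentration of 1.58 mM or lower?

7

Need 2ⁿ ≥ 100, so n ≥ log(100)/log(2) = 6.64.
Minimum whole steps: n = 7.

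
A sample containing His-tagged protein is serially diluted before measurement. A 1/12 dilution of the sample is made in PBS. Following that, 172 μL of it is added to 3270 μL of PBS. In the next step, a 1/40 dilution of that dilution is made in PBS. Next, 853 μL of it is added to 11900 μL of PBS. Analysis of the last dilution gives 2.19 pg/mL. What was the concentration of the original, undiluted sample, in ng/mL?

315 ng/mL

Overall dilution factor = 12 × 20.01 × 40 × 14.95 = 1.44 × 10⁵.
Original = 2.19 pg/mL × 1.44 × 10⁵ = 3.15 × 10⁵ pg/mL = 315 ng/mL.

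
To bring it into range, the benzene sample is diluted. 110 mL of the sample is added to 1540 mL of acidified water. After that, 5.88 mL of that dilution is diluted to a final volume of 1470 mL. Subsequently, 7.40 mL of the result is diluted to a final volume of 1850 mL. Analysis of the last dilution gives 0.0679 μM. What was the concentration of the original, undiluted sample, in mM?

Overall dilution factor = 15 × 250 × 250 = 9.38 × 10⁵.
Original = 0.0679 μM × 9.38 × 10⁵ = 6.37 × 10⁴ μM = 63.7 mM.

63.7 mM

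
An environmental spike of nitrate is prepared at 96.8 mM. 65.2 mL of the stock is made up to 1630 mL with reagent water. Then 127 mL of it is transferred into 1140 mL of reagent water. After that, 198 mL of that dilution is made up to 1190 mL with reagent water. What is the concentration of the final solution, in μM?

64.6 μM

Overall dilution factor = 25 × 9.976 × 6.010 = 1499.
96.8 mM / 1499 = 0.0646 mM = 64.6 μM.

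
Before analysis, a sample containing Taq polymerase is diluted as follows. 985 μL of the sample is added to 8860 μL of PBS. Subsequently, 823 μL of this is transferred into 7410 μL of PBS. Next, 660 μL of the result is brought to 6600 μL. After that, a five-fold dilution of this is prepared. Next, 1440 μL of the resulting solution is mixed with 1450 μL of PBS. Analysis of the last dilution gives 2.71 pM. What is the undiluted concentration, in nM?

Overall dilution factor = 9.995 × 10.00 × 10 × 5 × 2.007 = 1.00 × 10⁴.
Original = 2.71 pM × 1.00 × 10⁴ = 2.72 × 10⁴ pM = 27.2 nM.

27.2 nM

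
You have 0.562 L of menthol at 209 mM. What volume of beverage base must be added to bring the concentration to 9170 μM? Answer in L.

9170 μM = 9.17 mM.
V₂ = C₁V₁/C₂ = 209 × 0.562 / 9.17 = 12.8 L.
Diluent to add = V₂ − V₁ = 12.8 − 0.562 = 12.2 L.

12.2 L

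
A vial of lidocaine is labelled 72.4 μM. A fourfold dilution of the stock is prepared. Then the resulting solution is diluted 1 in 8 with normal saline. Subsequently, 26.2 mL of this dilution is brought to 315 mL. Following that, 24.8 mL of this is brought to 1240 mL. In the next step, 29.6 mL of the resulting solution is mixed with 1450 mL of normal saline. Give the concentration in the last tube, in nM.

0.0753 nM

Overall dilution factor = 4 × 8 × 12.02 × 50 × 49.99 = 9.62 × 10⁵.
72.4 μM / 9.62 × 10⁵ = 7.53 × 10⁻⁵ μM = 0.0753 nM.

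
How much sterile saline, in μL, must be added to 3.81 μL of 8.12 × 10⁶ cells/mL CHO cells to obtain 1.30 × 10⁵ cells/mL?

234 μL

V₂ = C₁V₁/C₂ = 8.12 × 10⁶ × 3.81 / 1.30 × 10⁵ = 238 μL.
Diluent to add = V₂ − V₁ = 238 − 3.81 = 234 μL.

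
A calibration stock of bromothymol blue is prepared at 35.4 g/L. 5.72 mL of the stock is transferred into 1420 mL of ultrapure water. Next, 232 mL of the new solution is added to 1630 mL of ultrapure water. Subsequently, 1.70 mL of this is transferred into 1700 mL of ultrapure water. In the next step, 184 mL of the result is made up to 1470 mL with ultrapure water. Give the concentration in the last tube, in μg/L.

2.21 μg/L

Overall dilution factor = 249.3 × 8.026 × 1001 × 7.989 = 1.60 × 10⁷.
35.4 g/L / 1.60 × 10⁷ = 2.21 × 10⁻⁶ g/L = 2.21 μg/L.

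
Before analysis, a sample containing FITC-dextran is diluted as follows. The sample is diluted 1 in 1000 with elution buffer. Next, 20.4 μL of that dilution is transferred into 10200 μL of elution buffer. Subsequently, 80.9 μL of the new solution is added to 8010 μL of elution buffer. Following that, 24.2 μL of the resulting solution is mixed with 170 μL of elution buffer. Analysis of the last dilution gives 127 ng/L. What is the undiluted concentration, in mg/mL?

51.1 mg/mL

Overall dilution factor = 1000 × 501 × 100.0 × 8.025 = 4.02 × 10⁸.
Original = 127 ng/L × 4.02 × 10⁸ = 5.11 × 10¹⁰ ng/L = 51.1 mg/mL.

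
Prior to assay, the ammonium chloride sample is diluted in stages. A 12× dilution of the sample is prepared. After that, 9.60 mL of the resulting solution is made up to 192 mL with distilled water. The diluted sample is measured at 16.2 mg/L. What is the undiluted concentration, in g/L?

3.89 g/L

Overall dilution factor = 12 × 20 = 240.
Original = 16.2 mg/L × 240 = 3888 mg/L = 3.89 g/L.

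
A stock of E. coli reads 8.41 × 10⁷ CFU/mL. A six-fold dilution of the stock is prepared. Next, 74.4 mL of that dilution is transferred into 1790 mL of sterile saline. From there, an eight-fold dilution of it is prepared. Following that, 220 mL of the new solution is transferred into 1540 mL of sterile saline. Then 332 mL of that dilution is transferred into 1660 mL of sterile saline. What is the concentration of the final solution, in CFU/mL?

1460 CFU/mL

Overall dilution factor = 6 × 25.06 × 8 × 8 × 6 = 5.77 × 10⁴.
8.41 × 10⁷ CFU/mL / 5.77 × 10⁴ = 1460 CFU/mL.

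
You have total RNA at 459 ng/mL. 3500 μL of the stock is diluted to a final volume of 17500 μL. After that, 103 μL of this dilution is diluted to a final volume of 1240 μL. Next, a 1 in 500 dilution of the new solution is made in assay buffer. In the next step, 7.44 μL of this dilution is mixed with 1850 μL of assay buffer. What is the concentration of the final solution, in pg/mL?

0.0611 pg/mL

Overall dilution factor = 5 × 12.04 × 500 × 249.7 = 7.51 × 10⁶.
459 ng/mL / 7.51 × 10⁶ = 6.11 × 10⁻⁵ ng/mL = 0.0611 pg/mL.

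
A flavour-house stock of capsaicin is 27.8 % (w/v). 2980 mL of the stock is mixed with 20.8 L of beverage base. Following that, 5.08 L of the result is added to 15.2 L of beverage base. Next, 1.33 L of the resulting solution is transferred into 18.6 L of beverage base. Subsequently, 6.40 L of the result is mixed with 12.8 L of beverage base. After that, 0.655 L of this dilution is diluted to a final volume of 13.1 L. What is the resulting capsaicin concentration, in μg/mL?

9.71 μg/mL

Overall dilution factor = 7.980 × 3.992 × 14.98 × 3 × 20 = 2.86 × 10⁴.
27.8 % (w/v) / 2.86 × 10⁴ = 9.71 × 10⁻⁴ % (w/v) = 9.71 μg/mL.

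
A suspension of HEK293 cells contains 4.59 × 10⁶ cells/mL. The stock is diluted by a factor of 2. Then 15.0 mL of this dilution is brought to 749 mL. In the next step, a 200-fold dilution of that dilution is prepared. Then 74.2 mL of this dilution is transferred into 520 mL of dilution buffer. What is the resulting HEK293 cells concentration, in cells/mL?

Overall dilution factor = 2 × 49.93 × 200 × 8.008 = 1.60 × 10⁵.
4.59 × 10⁶ cells/mL / 1.60 × 10⁵ = 28.7 cells/mL.

28.7 cells/mL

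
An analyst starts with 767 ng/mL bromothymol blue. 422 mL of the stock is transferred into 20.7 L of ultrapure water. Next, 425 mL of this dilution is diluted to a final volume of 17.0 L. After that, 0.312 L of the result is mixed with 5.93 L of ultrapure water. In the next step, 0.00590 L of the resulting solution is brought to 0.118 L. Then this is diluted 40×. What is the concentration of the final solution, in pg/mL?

0.0239 pg/mL

Overall dilution factor = 50.05 × 40 × 20.01 × 20 × 40 = 3.20 × 10⁷.
767 ng/mL / 3.20 × 10⁷ = 2.39 × 10⁻⁵ ng/mL = 0.0239 pg/mL.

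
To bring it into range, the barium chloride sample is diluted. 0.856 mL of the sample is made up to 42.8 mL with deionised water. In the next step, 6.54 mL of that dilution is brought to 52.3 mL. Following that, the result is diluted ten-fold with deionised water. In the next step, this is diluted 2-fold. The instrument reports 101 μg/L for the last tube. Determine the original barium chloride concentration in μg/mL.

808 μg/mL

Overall dilution factor = 50 × 7.997 × 10 × 2 = 7997.
Original = 101 μg/L × 7997 = 8.08 × 10⁵ μg/L = 808 μg/mL.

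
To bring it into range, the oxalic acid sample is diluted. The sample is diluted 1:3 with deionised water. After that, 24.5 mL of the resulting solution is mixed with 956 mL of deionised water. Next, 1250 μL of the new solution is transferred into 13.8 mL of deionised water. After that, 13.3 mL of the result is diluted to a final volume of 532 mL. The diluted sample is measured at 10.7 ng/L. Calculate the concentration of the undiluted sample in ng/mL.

Overall dilution factor = 3 × 40.02 × 12.04 × 40 = 5.78 × 10⁴.
Original = 10.7 ng/L × 5.78 × 10⁴ = 6.19 × 10⁵ ng/L = 619 ng/mL.

619 ng/mL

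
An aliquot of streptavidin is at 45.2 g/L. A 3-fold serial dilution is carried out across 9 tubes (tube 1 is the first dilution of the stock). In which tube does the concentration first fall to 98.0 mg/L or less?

tube 6

Tube n has concentration 45.2 g/L / 3ⁿ.
Need 3ⁿ ≥ 45.2 g/L / 98.0 mg/L = 461, so n ≥ 5.58.
First such tube: n = 6.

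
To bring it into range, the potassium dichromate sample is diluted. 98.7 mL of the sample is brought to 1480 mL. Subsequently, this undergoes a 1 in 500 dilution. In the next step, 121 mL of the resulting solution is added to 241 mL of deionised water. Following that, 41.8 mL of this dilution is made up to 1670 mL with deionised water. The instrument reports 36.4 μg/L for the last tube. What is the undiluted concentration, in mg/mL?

32.6 mg/mL

Overall dilution factor = 14.99 × 500 × 2.992 × 39.95 = 8.96 × 10⁵.
Original = 36.4 μg/L × 8.96 × 10⁵ = 3.26 × 10⁷ μg/L = 32.6 mg/mL.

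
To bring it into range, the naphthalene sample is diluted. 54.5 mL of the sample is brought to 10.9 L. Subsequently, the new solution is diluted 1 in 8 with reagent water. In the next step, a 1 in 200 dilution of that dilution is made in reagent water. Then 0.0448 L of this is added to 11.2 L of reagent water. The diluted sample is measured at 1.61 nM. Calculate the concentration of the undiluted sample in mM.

129 mM

Overall dilution factor = 200 × 8 × 200 × 251 = 8.03 × 10⁷.
Original = 1.61 nM × 8.03 × 10⁷ = 1.29 × 10⁸ nM = 129 mM.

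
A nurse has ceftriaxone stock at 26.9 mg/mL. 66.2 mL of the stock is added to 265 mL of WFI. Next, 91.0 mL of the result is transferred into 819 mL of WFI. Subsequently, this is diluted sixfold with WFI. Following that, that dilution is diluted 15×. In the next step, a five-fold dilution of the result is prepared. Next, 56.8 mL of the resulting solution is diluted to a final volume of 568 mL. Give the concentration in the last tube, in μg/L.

119 μg/L

Overall dilution factor = 5.003 × 10 × 6 × 15 × 5 × 10 = 2.25 × 10⁵.
26.9 mg/mL / 2.25 × 10⁵ = 1.19 × 10⁻⁴ mg/mL = 119 μg/L.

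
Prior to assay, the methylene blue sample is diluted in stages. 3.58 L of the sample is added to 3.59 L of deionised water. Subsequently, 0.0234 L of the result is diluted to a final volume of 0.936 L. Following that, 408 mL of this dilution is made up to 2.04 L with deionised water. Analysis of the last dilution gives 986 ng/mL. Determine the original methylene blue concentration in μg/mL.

395 μg/mL

Overall dilution factor = 2.003 × 40 × 5 = 401.
Original = 986 ng/mL × 401 = 3.95 × 10⁵ ng/mL = 395 μg/mL.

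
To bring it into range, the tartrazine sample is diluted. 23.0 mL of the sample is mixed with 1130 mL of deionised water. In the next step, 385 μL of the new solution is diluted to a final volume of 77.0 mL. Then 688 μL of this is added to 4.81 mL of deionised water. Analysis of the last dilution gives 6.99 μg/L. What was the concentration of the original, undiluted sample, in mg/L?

560 mg/L

Overall dilution factor = 50.13 × 200 × 7.991 = 8.01 × 10⁴.
Original = 6.99 μg/L × 8.01 × 10⁴ = 5.60 × 10⁵ μg/L = 560 mg/L.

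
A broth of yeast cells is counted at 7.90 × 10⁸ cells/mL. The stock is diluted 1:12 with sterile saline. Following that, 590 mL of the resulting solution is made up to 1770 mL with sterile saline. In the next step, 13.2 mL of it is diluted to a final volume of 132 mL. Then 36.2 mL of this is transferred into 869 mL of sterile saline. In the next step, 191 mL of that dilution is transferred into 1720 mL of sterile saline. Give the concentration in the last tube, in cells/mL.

8770 cells/mL

Overall dilution factor = 12 × 3 × 10 × 25.01 × 10.01 = 9.01 × 10⁴.
7.90 × 10⁸ cells/mL / 9.01 × 10⁴ = 8770 cells/mL.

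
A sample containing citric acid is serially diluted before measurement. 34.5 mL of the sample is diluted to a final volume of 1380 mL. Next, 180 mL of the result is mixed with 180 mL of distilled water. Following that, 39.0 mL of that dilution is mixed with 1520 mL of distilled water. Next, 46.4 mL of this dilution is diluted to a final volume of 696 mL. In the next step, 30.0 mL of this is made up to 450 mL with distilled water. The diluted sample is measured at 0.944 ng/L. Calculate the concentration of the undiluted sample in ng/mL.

679 ng/mL

Overall dilution factor = 40 × 2 × 39.97 × 15 × 15 = 7.20 × 10⁵.
Original = 0.944 ng/L × 7.20 × 10⁵ = 6.79 × 10⁵ ng/L = 679 ng/mL.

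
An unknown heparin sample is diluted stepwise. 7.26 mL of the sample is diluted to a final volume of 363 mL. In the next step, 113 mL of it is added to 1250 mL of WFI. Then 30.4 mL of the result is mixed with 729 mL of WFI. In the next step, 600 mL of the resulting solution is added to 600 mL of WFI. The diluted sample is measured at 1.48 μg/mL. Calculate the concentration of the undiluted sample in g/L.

44.6 g/L

Overall dilution factor = 50 × 12.06 × 24.98 × 2 = 3.01 × 10⁴.
Original = 1.48 μg/mL × 3.01 × 10⁴ = 4.46 × 10⁴ μg/mL = 44.6 g/L.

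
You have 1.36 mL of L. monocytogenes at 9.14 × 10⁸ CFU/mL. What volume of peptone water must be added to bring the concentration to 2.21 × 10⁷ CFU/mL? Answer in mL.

54.9 mL

V₂ = C₁V₁/C₂ = 9.14 × 10⁸ × 1.36 / 2.21 × 10⁷ = 56.2 mL.
Diluent to add = V₂ − V₁ = 56.2 − 1.36 = 54.9 mL.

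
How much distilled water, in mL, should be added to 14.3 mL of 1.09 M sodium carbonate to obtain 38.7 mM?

38.7 mM = 0.0387 M.
V₂ = C₁V₁/C₂ = 1.09 × 14.3 / 0.0387 = 403 mL.
Diluent to add = V₂ − V₁ = 403 − 14.3 = 388 mL.

388 mL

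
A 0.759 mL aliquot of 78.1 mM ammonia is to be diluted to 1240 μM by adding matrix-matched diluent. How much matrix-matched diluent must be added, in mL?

47.0 mL

1240 μM = 1.24 mM.
V₂ = C₁V₁/C₂ = 78.1 × 0.759 / 1.24 = 47.8 mL.
Diluent to add = V₂ − V₁ = 47.8 − 0.759 = 47.0 mL.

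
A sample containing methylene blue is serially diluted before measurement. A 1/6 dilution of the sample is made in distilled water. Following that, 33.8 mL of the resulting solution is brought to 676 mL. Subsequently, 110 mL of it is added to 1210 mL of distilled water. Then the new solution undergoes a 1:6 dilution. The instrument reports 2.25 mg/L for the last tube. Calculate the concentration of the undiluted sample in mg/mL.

19.4 mg/mL

Overall dilution factor = 6 × 20 × 12 × 6 = 8640.
Original = 2.25 mg/L × 8640 = 1.94 × 10⁴ mg/L = 19.4 mg/mL.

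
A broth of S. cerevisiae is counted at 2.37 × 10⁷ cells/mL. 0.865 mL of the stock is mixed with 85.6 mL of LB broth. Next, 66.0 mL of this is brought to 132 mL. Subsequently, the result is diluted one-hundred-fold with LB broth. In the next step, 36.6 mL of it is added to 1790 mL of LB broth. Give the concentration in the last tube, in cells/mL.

Overall dilution factor = 99.96 × 2 × 100 × 49.91 = 9.98 × 10⁵.
2.37 × 10⁷ cells/mL / 9.98 × 10⁵ = 23.8 cells/mL.

23.8 cells/mL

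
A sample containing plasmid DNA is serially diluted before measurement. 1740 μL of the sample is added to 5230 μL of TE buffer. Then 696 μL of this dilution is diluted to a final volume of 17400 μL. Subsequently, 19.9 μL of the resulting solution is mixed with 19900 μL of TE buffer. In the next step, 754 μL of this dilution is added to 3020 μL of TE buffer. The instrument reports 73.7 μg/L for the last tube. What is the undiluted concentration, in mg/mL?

37.0 mg/mL

Overall dilution factor = 4.006 × 25 × 1001 × 5.005 = 5.02 × 10⁵.
Original = 73.7 μg/L × 5.02 × 10⁵ = 3.70 × 10⁷ μg/L = 37.0 mg/mL.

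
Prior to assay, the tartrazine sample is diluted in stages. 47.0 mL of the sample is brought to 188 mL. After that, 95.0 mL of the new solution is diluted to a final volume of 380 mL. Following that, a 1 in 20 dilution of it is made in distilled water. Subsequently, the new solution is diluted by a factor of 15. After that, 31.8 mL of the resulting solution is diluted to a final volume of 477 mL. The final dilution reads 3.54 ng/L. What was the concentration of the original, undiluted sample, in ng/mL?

Overall dilution factor = 4 × 4 × 20 × 15 × 15 = 7.20 × 10⁴.
Original = 3.54 ng/L × 7.20 × 10⁴ = 2.55 × 10⁵ ng/L = 255 ng/mL.

255 ng/mL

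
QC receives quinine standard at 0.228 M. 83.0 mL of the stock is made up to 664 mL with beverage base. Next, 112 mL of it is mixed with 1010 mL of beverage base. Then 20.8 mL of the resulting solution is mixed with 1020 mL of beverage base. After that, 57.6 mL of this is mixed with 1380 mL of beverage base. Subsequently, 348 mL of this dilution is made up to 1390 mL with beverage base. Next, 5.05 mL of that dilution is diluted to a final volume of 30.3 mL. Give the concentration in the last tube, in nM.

95.1 nM

Overall dilution factor = 8 × 10.02 × 50.04 × 24.96 × 3.994 × 6 = 2.40 × 10⁶.
0.228 M / 2.40 × 10⁶ = 9.51 × 10⁻⁸ M = 95.1 nM.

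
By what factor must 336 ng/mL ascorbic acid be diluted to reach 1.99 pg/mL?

Factor = C₀/C_target = 336 ng/mL / 1.99 pg/mL = 1.69 × 10⁵.

1.69 × 10⁵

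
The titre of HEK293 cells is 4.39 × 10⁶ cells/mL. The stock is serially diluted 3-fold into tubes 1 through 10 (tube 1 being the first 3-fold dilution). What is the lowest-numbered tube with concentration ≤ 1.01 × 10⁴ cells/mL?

Tube n has concentration 4.39 × 10⁶ cells/mL / 3ⁿ.
Need 3ⁿ ≥ 4.39 × 10⁶ cells/mL / 1.01 × 10⁴ cells/mL = 435, so n ≥ 5.53.
First such tube: n = 6.

tube 6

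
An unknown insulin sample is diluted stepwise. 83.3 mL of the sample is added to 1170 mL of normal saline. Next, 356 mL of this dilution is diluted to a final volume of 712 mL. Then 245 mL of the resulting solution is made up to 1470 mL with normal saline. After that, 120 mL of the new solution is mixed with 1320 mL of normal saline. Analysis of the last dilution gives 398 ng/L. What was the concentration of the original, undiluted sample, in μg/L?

Overall dilution factor = 15.05 × 2 × 6 × 12 = 2167.
Original = 398 ng/L × 2167 = 8.62 × 10⁵ ng/L = 862 μg/L.

862 μg/L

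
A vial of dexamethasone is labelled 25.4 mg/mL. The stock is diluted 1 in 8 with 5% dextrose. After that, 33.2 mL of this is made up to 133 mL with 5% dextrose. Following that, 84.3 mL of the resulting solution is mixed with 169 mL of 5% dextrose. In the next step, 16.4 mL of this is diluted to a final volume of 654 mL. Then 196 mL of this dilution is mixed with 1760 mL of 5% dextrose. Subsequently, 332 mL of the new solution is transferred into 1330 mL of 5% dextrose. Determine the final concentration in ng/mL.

132 ng/mL

Overall dilution factor = 8 × 4.006 × 3.005 × 39.88 × 9.980 × 5.006 = 1.92 × 10⁵.
25.4 mg/mL / 1.92 × 10⁵ = 1.32 × 10⁻⁴ mg/mL = 132 ng/mL.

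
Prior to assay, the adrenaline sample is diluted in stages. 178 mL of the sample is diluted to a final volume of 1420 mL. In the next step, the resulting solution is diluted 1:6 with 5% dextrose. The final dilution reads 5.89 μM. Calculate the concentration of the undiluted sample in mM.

Overall dilution factor = 7.978 × 6 = 47.9.
Original = 5.89 μM × 47.9 = 282 μM = 0.282 mM.

0.282 mM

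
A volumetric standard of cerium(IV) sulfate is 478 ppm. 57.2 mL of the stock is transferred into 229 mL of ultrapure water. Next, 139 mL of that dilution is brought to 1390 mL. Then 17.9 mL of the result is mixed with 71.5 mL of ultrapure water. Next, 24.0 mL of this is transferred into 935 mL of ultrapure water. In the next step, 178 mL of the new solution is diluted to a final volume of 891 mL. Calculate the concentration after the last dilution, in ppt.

9560 ppt

Overall dilution factor = 5.003 × 10 × 4.994 × 39.96 × 5.006 = 5.00 × 10⁴.
478 ppm / 5.00 × 10⁴ = 9.56 × 10⁻³ ppm = 9560 ppt.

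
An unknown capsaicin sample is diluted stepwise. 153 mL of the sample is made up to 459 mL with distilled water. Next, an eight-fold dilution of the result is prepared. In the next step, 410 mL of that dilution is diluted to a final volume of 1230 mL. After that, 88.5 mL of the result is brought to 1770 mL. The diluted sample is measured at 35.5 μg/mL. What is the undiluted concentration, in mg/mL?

Overall dilution factor = 3 × 8 × 3 × 20 = 1440.
Original = 35.5 μg/mL × 1440 = 5.11 × 10⁴ μg/mL = 51.1 mg/mL.

51.1 mg/mL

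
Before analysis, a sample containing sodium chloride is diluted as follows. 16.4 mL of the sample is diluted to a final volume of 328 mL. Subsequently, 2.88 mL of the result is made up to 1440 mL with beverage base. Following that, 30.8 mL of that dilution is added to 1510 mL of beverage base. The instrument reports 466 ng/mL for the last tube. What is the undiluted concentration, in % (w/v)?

23.3 % (w/v)

Overall dilution factor = 20 × 500 × 50.03 = 5.00 × 10⁵.
Original = 466 ng/mL × 5.00 × 10⁵ = 2.33 × 10⁸ ng/mL = 23.3 % (w/v).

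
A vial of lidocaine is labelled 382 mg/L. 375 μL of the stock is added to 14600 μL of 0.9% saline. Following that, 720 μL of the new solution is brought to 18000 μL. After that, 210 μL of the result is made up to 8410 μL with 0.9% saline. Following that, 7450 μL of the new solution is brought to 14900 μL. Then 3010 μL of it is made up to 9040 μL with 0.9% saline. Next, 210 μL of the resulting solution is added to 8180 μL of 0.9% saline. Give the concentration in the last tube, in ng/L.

39.8 ng/L

Overall dilution factor = 39.93 × 25 × 40.05 × 2 × 3.003 × 39.95 = 9.59 × 10⁶.
382 mg/L / 9.59 × 10⁶ = 3.98 × 10⁻⁵ mg/L = 39.8 ng/L.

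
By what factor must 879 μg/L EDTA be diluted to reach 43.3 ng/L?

Factor = C₀/C_target = 879 μg/L / 43.3 ng/L = 2.03 × 10⁴.

2.03 × 10⁴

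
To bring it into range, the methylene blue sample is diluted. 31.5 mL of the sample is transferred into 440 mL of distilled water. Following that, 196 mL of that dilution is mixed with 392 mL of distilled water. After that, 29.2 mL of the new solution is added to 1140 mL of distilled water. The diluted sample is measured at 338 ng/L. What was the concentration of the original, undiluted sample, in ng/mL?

608 ng/mL

Overall dilution factor = 14.97 × 3 × 40.04 = 1798.
Original = 338 ng/L × 1798 = 6.08 × 10⁵ ng/L = 608 ng/mL.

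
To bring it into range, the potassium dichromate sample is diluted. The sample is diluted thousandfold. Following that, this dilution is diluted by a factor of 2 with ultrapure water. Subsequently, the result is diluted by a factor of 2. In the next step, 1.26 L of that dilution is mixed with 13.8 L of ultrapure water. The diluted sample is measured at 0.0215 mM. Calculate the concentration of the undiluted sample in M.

Overall dilution factor = 1000 × 2 × 2 × 11.95 = 4.78 × 10⁴.
Original = 0.0215 mM × 4.78 × 10⁴ = 1028 mM = 1.03 M.

1.03 M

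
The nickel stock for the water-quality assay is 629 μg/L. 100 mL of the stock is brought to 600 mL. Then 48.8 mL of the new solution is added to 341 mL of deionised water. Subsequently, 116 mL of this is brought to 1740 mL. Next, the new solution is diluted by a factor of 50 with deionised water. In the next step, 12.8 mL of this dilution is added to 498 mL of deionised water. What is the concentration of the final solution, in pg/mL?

0.439 pg/mL

Overall dilution factor = 6 × 7.988 × 15 × 50 × 39.91 = 1.43 × 10⁶.
629 μg/L / 1.43 × 10⁶ = 4.39 × 10⁻⁴ μg/L = 0.439 pg/mL.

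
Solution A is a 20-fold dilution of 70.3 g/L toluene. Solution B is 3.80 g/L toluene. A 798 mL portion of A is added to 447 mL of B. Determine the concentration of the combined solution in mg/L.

3620 mg/L

C_A = 70.3 g/L / 20 = 3.51 g/L.
C_mix = (C_A·V_A + C_B·V_B)/(V_A + V_B) = (3.51×798 + 3.80×447) / 1245 = 3.62 g/L = 3620 mg/L.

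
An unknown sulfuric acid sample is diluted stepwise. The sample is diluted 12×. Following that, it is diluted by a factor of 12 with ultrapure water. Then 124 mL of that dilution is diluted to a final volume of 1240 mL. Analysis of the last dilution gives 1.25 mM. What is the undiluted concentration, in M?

1.80 M

Overall dilution factor = 12 × 12 × 10 = 1440.
Original = 1.25 mM × 1440 = 1800 mM = 1.80 M.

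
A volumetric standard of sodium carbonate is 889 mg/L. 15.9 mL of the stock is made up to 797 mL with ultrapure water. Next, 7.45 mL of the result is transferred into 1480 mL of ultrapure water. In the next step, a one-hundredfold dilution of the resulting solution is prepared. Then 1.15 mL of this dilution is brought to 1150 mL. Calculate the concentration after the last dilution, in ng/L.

0.888 ng/L

Overall dilution factor = 50.13 × 199.7 × 100 × 1000 = 1.00 × 10⁹.
889 mg/L / 1.00 × 10⁹ = 8.88 × 10⁻⁷ mg/L = 0.888 ng/L.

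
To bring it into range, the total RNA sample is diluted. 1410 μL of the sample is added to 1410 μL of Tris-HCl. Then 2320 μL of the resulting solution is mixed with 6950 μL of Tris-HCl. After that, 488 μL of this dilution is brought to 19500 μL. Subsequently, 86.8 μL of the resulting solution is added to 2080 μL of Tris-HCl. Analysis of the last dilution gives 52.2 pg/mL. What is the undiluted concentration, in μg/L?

416 μg/L

Overall dilution factor = 2 × 3.996 × 39.96 × 24.96 = 7971.
Original = 52.2 pg/mL × 7971 = 4.16 × 10⁵ pg/mL = 416 μg/L.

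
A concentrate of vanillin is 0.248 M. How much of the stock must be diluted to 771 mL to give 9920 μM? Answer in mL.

9920 μM = 9.92 × 10⁻³ M.
V₁ = C₂V₂/C₁ = 9.92 × 10⁻³ × 771 / 0.248 = 30.8 mL.

30.8 mL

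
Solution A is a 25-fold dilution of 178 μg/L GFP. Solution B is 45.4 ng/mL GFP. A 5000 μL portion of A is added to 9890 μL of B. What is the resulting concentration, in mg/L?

C_A = 178 μg/L / 25 = 7.12 μg/L.
C_B = 45.4 ng/mL = 45.4 μg/L.
C_mix = (C_A·V_A + C_B·V_B)/(V_A + V_B) = (7.12×5000 + 45.4×9890) / 14890 = 32.5 μg/L = 0.0325 mg/L.

0.0325 mg/L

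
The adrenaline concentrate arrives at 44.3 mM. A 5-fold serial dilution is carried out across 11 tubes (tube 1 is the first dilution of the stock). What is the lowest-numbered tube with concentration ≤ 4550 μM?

Tube n has concentration 44.3 mM / 5ⁿ.
Need 5ⁿ ≥ 44.3 mM / 4550 μM = 9.74, so n ≥ 1.41.
First such tube: n = 2.

tube 2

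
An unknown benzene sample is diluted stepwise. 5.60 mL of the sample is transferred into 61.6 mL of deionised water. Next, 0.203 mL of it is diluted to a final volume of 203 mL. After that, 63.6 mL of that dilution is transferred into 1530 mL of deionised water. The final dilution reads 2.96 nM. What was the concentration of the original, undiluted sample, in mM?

0.890 mM

Overall dilution factor = 12 × 1000 × 25.06 = 3.01 × 10⁵.
Original = 2.96 nM × 3.01 × 10⁵ = 8.90 × 10⁵ nM = 0.890 mM.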